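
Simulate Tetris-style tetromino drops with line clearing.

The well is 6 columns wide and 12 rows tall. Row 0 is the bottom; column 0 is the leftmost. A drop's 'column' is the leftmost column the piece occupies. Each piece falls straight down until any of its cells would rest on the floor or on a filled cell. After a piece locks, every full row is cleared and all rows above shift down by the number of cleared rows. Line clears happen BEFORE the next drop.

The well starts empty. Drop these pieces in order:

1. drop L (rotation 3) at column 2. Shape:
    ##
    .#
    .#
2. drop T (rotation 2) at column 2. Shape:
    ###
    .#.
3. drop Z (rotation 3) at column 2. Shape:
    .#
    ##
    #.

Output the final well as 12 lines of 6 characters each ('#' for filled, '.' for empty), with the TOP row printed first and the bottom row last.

Answer: ......
......
......
......
...#..
..##..
..#...
..###.
...#..
..##..
...#..
...#..

Derivation:
Drop 1: L rot3 at col 2 lands with bottom-row=0; cleared 0 line(s) (total 0); column heights now [0 0 3 3 0 0], max=3
Drop 2: T rot2 at col 2 lands with bottom-row=3; cleared 0 line(s) (total 0); column heights now [0 0 5 5 5 0], max=5
Drop 3: Z rot3 at col 2 lands with bottom-row=5; cleared 0 line(s) (total 0); column heights now [0 0 7 8 5 0], max=8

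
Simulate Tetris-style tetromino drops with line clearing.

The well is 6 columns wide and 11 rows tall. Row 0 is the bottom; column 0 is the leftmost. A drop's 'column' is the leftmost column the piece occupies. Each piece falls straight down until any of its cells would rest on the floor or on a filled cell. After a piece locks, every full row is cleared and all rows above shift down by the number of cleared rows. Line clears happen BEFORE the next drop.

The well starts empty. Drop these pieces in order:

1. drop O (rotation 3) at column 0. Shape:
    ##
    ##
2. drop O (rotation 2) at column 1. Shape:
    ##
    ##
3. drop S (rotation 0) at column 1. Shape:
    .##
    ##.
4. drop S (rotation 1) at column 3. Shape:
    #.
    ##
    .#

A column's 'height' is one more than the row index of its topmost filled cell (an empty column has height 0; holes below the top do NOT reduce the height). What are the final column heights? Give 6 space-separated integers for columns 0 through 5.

Drop 1: O rot3 at col 0 lands with bottom-row=0; cleared 0 line(s) (total 0); column heights now [2 2 0 0 0 0], max=2
Drop 2: O rot2 at col 1 lands with bottom-row=2; cleared 0 line(s) (total 0); column heights now [2 4 4 0 0 0], max=4
Drop 3: S rot0 at col 1 lands with bottom-row=4; cleared 0 line(s) (total 0); column heights now [2 5 6 6 0 0], max=6
Drop 4: S rot1 at col 3 lands with bottom-row=5; cleared 0 line(s) (total 0); column heights now [2 5 6 8 7 0], max=8

Answer: 2 5 6 8 7 0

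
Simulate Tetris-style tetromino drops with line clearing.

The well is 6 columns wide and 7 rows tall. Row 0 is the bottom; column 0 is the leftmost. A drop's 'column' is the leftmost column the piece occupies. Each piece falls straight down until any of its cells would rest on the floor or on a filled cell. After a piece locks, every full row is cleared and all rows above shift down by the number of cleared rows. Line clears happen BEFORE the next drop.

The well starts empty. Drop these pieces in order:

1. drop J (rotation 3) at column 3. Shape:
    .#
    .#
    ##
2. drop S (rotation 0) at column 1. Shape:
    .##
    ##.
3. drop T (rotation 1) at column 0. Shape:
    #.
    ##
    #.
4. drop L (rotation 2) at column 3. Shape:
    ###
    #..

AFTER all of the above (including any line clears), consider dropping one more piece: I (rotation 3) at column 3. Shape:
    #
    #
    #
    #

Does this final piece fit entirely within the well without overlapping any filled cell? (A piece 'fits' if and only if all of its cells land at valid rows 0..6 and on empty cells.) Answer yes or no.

Drop 1: J rot3 at col 3 lands with bottom-row=0; cleared 0 line(s) (total 0); column heights now [0 0 0 1 3 0], max=3
Drop 2: S rot0 at col 1 lands with bottom-row=0; cleared 0 line(s) (total 0); column heights now [0 1 2 2 3 0], max=3
Drop 3: T rot1 at col 0 lands with bottom-row=0; cleared 0 line(s) (total 0); column heights now [3 2 2 2 3 0], max=3
Drop 4: L rot2 at col 3 lands with bottom-row=2; cleared 0 line(s) (total 0); column heights now [3 2 2 4 4 4], max=4
Test piece I rot3 at col 3 (width 1): heights before test = [3 2 2 4 4 4]; fits = False

Answer: no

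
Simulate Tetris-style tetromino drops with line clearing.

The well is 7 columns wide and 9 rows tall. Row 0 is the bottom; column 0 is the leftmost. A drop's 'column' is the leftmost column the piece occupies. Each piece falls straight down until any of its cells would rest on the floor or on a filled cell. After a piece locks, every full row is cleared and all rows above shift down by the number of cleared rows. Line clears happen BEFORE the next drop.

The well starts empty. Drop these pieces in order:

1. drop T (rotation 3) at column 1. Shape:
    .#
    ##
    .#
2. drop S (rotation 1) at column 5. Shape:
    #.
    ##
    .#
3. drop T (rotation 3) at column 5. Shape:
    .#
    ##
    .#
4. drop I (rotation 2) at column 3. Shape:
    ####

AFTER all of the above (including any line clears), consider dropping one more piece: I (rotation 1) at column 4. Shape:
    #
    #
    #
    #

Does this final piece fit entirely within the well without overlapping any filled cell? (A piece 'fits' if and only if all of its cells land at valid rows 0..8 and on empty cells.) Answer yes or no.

Answer: no

Derivation:
Drop 1: T rot3 at col 1 lands with bottom-row=0; cleared 0 line(s) (total 0); column heights now [0 2 3 0 0 0 0], max=3
Drop 2: S rot1 at col 5 lands with bottom-row=0; cleared 0 line(s) (total 0); column heights now [0 2 3 0 0 3 2], max=3
Drop 3: T rot3 at col 5 lands with bottom-row=2; cleared 0 line(s) (total 0); column heights now [0 2 3 0 0 4 5], max=5
Drop 4: I rot2 at col 3 lands with bottom-row=5; cleared 0 line(s) (total 0); column heights now [0 2 3 6 6 6 6], max=6
Test piece I rot1 at col 4 (width 1): heights before test = [0 2 3 6 6 6 6]; fits = False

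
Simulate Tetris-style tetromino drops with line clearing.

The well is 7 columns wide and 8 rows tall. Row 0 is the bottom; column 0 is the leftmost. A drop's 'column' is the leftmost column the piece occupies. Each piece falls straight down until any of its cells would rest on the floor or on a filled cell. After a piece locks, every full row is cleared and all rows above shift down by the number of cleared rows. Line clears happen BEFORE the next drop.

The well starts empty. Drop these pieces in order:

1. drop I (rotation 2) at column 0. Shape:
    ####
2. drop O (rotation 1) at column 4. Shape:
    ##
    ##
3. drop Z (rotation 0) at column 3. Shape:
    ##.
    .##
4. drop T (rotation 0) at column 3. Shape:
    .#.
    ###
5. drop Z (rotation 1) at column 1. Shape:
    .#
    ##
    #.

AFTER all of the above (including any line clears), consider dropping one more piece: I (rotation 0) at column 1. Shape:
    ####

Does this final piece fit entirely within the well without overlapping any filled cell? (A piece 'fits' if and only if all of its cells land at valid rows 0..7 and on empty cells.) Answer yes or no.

Drop 1: I rot2 at col 0 lands with bottom-row=0; cleared 0 line(s) (total 0); column heights now [1 1 1 1 0 0 0], max=1
Drop 2: O rot1 at col 4 lands with bottom-row=0; cleared 0 line(s) (total 0); column heights now [1 1 1 1 2 2 0], max=2
Drop 3: Z rot0 at col 3 lands with bottom-row=2; cleared 0 line(s) (total 0); column heights now [1 1 1 4 4 3 0], max=4
Drop 4: T rot0 at col 3 lands with bottom-row=4; cleared 0 line(s) (total 0); column heights now [1 1 1 5 6 5 0], max=6
Drop 5: Z rot1 at col 1 lands with bottom-row=1; cleared 0 line(s) (total 0); column heights now [1 3 4 5 6 5 0], max=6
Test piece I rot0 at col 1 (width 4): heights before test = [1 3 4 5 6 5 0]; fits = True

Answer: yes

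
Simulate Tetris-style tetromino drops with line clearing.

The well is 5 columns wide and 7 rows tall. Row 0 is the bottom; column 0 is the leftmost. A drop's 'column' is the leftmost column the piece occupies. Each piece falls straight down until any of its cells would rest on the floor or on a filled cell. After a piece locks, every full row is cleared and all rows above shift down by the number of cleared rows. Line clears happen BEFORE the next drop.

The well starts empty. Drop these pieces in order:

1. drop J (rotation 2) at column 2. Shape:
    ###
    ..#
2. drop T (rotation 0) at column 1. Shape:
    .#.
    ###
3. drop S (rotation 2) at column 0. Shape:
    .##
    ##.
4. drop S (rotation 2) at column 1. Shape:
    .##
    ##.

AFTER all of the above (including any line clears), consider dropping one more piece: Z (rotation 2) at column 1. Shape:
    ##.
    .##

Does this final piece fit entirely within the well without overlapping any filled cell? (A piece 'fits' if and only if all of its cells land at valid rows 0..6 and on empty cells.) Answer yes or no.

Drop 1: J rot2 at col 2 lands with bottom-row=0; cleared 0 line(s) (total 0); column heights now [0 0 2 2 2], max=2
Drop 2: T rot0 at col 1 lands with bottom-row=2; cleared 0 line(s) (total 0); column heights now [0 3 4 3 2], max=4
Drop 3: S rot2 at col 0 lands with bottom-row=3; cleared 0 line(s) (total 0); column heights now [4 5 5 3 2], max=5
Drop 4: S rot2 at col 1 lands with bottom-row=5; cleared 0 line(s) (total 0); column heights now [4 6 7 7 2], max=7
Test piece Z rot2 at col 1 (width 3): heights before test = [4 6 7 7 2]; fits = False

Answer: no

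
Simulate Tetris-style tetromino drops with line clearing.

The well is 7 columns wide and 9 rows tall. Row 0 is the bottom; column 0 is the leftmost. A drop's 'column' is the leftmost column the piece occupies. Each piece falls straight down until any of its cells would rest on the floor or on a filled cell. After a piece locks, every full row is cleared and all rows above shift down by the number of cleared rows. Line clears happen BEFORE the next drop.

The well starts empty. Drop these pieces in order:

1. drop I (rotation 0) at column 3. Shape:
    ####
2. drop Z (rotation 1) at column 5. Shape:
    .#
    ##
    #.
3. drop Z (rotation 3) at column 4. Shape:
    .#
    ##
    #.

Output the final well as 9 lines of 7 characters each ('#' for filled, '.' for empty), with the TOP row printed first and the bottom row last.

Drop 1: I rot0 at col 3 lands with bottom-row=0; cleared 0 line(s) (total 0); column heights now [0 0 0 1 1 1 1], max=1
Drop 2: Z rot1 at col 5 lands with bottom-row=1; cleared 0 line(s) (total 0); column heights now [0 0 0 1 1 3 4], max=4
Drop 3: Z rot3 at col 4 lands with bottom-row=2; cleared 0 line(s) (total 0); column heights now [0 0 0 1 4 5 4], max=5

Answer: .......
.......
.......
.......
.....#.
....###
....###
.....#.
...####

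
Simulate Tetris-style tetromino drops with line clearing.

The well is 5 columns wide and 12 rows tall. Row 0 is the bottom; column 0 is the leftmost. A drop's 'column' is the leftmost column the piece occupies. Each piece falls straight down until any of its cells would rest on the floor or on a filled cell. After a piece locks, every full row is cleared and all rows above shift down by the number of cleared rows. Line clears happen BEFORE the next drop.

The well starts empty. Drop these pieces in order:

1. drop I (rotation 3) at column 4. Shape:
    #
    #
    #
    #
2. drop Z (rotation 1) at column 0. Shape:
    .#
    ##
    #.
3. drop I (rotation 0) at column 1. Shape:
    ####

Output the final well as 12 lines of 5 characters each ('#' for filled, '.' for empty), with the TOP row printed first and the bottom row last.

Answer: .....
.....
.....
.....
.....
.....
.....
.####
....#
.#..#
##..#
#...#

Derivation:
Drop 1: I rot3 at col 4 lands with bottom-row=0; cleared 0 line(s) (total 0); column heights now [0 0 0 0 4], max=4
Drop 2: Z rot1 at col 0 lands with bottom-row=0; cleared 0 line(s) (total 0); column heights now [2 3 0 0 4], max=4
Drop 3: I rot0 at col 1 lands with bottom-row=4; cleared 0 line(s) (total 0); column heights now [2 5 5 5 5], max=5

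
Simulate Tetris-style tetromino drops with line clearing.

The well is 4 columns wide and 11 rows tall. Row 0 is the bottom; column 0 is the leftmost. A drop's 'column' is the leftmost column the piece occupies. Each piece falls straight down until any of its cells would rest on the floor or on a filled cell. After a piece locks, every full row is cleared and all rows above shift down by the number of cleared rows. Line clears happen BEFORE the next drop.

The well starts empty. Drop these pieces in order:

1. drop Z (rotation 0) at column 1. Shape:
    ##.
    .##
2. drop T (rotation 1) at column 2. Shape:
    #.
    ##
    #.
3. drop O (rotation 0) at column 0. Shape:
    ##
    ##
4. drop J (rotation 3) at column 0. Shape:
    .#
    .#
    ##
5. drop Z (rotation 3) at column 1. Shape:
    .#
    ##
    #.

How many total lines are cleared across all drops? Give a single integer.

Answer: 1

Derivation:
Drop 1: Z rot0 at col 1 lands with bottom-row=0; cleared 0 line(s) (total 0); column heights now [0 2 2 1], max=2
Drop 2: T rot1 at col 2 lands with bottom-row=2; cleared 0 line(s) (total 0); column heights now [0 2 5 4], max=5
Drop 3: O rot0 at col 0 lands with bottom-row=2; cleared 1 line(s) (total 1); column heights now [3 3 4 1], max=4
Drop 4: J rot3 at col 0 lands with bottom-row=3; cleared 0 line(s) (total 1); column heights now [4 6 4 1], max=6
Drop 5: Z rot3 at col 1 lands with bottom-row=6; cleared 0 line(s) (total 1); column heights now [4 8 9 1], max=9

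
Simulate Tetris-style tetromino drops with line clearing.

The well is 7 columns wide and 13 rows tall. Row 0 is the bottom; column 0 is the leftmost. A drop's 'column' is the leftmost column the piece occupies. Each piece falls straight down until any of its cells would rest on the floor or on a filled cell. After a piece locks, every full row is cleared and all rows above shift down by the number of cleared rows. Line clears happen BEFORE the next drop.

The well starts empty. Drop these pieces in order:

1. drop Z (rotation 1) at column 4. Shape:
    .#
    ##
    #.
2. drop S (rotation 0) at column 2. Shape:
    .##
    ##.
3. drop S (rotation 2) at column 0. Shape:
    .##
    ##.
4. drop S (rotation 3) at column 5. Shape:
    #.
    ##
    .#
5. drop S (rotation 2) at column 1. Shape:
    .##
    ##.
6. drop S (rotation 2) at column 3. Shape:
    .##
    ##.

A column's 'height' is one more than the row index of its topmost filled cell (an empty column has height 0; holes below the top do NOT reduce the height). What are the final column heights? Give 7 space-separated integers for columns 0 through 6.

Answer: 2 4 5 6 7 7 4

Derivation:
Drop 1: Z rot1 at col 4 lands with bottom-row=0; cleared 0 line(s) (total 0); column heights now [0 0 0 0 2 3 0], max=3
Drop 2: S rot0 at col 2 lands with bottom-row=1; cleared 0 line(s) (total 0); column heights now [0 0 2 3 3 3 0], max=3
Drop 3: S rot2 at col 0 lands with bottom-row=1; cleared 0 line(s) (total 0); column heights now [2 3 3 3 3 3 0], max=3
Drop 4: S rot3 at col 5 lands with bottom-row=2; cleared 0 line(s) (total 0); column heights now [2 3 3 3 3 5 4], max=5
Drop 5: S rot2 at col 1 lands with bottom-row=3; cleared 0 line(s) (total 0); column heights now [2 4 5 5 3 5 4], max=5
Drop 6: S rot2 at col 3 lands with bottom-row=5; cleared 0 line(s) (total 0); column heights now [2 4 5 6 7 7 4], max=7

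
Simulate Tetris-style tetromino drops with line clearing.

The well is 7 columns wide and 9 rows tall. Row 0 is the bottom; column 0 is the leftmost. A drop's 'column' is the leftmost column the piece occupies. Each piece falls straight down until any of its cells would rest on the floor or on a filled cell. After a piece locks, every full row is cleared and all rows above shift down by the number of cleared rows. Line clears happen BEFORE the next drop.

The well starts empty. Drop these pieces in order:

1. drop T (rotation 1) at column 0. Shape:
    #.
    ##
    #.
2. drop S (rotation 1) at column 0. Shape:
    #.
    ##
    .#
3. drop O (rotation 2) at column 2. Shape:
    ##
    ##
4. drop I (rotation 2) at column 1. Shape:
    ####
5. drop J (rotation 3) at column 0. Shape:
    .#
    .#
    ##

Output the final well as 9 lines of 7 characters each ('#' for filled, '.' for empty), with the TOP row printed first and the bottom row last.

Answer: .......
.#.....
.#.....
##.....
#####..
##.....
##.....
####...
#.##...

Derivation:
Drop 1: T rot1 at col 0 lands with bottom-row=0; cleared 0 line(s) (total 0); column heights now [3 2 0 0 0 0 0], max=3
Drop 2: S rot1 at col 0 lands with bottom-row=2; cleared 0 line(s) (total 0); column heights now [5 4 0 0 0 0 0], max=5
Drop 3: O rot2 at col 2 lands with bottom-row=0; cleared 0 line(s) (total 0); column heights now [5 4 2 2 0 0 0], max=5
Drop 4: I rot2 at col 1 lands with bottom-row=4; cleared 0 line(s) (total 0); column heights now [5 5 5 5 5 0 0], max=5
Drop 5: J rot3 at col 0 lands with bottom-row=5; cleared 0 line(s) (total 0); column heights now [6 8 5 5 5 0 0], max=8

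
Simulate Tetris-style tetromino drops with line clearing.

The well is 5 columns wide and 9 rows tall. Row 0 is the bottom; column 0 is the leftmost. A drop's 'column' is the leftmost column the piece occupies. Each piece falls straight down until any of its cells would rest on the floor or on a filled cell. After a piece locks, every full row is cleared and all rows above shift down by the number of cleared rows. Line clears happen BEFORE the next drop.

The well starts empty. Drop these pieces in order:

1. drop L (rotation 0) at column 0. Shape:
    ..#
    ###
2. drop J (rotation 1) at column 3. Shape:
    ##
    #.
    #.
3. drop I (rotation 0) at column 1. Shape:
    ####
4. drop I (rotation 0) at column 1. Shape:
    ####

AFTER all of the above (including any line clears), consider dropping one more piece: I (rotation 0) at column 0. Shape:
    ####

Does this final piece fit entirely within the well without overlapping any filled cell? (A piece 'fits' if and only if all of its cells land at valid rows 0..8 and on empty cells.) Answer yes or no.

Answer: yes

Derivation:
Drop 1: L rot0 at col 0 lands with bottom-row=0; cleared 0 line(s) (total 0); column heights now [1 1 2 0 0], max=2
Drop 2: J rot1 at col 3 lands with bottom-row=0; cleared 0 line(s) (total 0); column heights now [1 1 2 3 3], max=3
Drop 3: I rot0 at col 1 lands with bottom-row=3; cleared 0 line(s) (total 0); column heights now [1 4 4 4 4], max=4
Drop 4: I rot0 at col 1 lands with bottom-row=4; cleared 0 line(s) (total 0); column heights now [1 5 5 5 5], max=5
Test piece I rot0 at col 0 (width 4): heights before test = [1 5 5 5 5]; fits = True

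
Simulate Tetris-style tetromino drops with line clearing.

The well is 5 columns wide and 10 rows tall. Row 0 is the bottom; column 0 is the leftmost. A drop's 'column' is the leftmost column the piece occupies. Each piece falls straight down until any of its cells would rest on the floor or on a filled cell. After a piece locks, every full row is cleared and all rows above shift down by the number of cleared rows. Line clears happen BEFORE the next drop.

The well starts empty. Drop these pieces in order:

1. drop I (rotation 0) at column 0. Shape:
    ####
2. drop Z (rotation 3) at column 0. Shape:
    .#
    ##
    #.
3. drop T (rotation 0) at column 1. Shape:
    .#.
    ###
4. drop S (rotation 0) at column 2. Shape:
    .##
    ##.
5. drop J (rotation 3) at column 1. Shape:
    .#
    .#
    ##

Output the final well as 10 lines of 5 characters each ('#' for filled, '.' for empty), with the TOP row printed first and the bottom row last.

Answer: ..#..
..#..
.####
..##.
..#..
.###.
.#...
##...
#....
####.

Derivation:
Drop 1: I rot0 at col 0 lands with bottom-row=0; cleared 0 line(s) (total 0); column heights now [1 1 1 1 0], max=1
Drop 2: Z rot3 at col 0 lands with bottom-row=1; cleared 0 line(s) (total 0); column heights now [3 4 1 1 0], max=4
Drop 3: T rot0 at col 1 lands with bottom-row=4; cleared 0 line(s) (total 0); column heights now [3 5 6 5 0], max=6
Drop 4: S rot0 at col 2 lands with bottom-row=6; cleared 0 line(s) (total 0); column heights now [3 5 7 8 8], max=8
Drop 5: J rot3 at col 1 lands with bottom-row=7; cleared 0 line(s) (total 0); column heights now [3 8 10 8 8], max=10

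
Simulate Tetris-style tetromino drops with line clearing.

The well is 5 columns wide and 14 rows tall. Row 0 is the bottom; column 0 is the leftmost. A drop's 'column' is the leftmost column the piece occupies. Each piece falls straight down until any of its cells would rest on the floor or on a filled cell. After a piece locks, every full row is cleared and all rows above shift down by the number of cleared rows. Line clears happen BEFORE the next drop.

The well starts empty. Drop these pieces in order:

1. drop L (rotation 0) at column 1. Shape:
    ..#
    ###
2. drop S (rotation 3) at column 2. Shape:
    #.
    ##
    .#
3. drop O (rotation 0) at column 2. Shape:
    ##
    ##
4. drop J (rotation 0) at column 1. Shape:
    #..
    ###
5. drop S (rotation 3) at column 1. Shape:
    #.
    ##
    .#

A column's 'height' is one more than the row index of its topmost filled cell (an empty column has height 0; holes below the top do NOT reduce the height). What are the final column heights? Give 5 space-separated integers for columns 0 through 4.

Drop 1: L rot0 at col 1 lands with bottom-row=0; cleared 0 line(s) (total 0); column heights now [0 1 1 2 0], max=2
Drop 2: S rot3 at col 2 lands with bottom-row=2; cleared 0 line(s) (total 0); column heights now [0 1 5 4 0], max=5
Drop 3: O rot0 at col 2 lands with bottom-row=5; cleared 0 line(s) (total 0); column heights now [0 1 7 7 0], max=7
Drop 4: J rot0 at col 1 lands with bottom-row=7; cleared 0 line(s) (total 0); column heights now [0 9 8 8 0], max=9
Drop 5: S rot3 at col 1 lands with bottom-row=8; cleared 0 line(s) (total 0); column heights now [0 11 10 8 0], max=11

Answer: 0 11 10 8 0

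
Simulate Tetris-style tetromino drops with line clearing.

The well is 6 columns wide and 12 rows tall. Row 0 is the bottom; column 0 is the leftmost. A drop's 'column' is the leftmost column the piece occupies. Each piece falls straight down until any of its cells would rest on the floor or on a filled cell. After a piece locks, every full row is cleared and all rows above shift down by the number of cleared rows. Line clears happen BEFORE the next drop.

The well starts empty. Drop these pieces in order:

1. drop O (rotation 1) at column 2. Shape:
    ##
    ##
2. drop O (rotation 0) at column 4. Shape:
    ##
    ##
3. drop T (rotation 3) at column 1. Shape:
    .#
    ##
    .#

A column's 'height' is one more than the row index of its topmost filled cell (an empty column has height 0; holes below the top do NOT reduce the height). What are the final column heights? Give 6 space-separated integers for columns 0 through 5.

Answer: 0 4 5 2 2 2

Derivation:
Drop 1: O rot1 at col 2 lands with bottom-row=0; cleared 0 line(s) (total 0); column heights now [0 0 2 2 0 0], max=2
Drop 2: O rot0 at col 4 lands with bottom-row=0; cleared 0 line(s) (total 0); column heights now [0 0 2 2 2 2], max=2
Drop 3: T rot3 at col 1 lands with bottom-row=2; cleared 0 line(s) (total 0); column heights now [0 4 5 2 2 2], max=5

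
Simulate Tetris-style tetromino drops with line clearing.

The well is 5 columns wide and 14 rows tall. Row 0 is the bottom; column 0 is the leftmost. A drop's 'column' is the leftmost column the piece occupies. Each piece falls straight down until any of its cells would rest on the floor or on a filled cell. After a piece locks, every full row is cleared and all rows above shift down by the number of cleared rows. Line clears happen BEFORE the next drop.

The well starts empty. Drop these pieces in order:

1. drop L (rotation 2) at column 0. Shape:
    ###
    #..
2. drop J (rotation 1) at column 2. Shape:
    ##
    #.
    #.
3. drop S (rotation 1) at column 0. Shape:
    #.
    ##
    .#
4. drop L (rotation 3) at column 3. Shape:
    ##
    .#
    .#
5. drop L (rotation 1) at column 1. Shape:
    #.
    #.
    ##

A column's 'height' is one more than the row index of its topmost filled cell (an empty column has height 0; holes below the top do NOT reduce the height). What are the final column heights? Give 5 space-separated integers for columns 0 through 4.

Drop 1: L rot2 at col 0 lands with bottom-row=0; cleared 0 line(s) (total 0); column heights now [2 2 2 0 0], max=2
Drop 2: J rot1 at col 2 lands with bottom-row=2; cleared 0 line(s) (total 0); column heights now [2 2 5 5 0], max=5
Drop 3: S rot1 at col 0 lands with bottom-row=2; cleared 0 line(s) (total 0); column heights now [5 4 5 5 0], max=5
Drop 4: L rot3 at col 3 lands with bottom-row=3; cleared 0 line(s) (total 0); column heights now [5 4 5 6 6], max=6
Drop 5: L rot1 at col 1 lands with bottom-row=5; cleared 0 line(s) (total 0); column heights now [5 8 6 6 6], max=8

Answer: 5 8 6 6 6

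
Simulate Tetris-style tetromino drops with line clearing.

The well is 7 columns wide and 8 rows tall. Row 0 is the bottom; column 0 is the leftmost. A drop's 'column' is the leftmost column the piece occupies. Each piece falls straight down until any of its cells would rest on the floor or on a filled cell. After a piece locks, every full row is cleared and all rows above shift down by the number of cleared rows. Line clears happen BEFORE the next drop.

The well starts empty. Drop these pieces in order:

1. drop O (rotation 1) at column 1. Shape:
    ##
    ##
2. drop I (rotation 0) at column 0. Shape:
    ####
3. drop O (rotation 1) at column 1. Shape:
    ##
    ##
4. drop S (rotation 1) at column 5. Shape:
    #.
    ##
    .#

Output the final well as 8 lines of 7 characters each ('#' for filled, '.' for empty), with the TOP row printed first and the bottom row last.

Answer: .......
.......
.......
.##....
.##....
####.#.
.##..##
.##...#

Derivation:
Drop 1: O rot1 at col 1 lands with bottom-row=0; cleared 0 line(s) (total 0); column heights now [0 2 2 0 0 0 0], max=2
Drop 2: I rot0 at col 0 lands with bottom-row=2; cleared 0 line(s) (total 0); column heights now [3 3 3 3 0 0 0], max=3
Drop 3: O rot1 at col 1 lands with bottom-row=3; cleared 0 line(s) (total 0); column heights now [3 5 5 3 0 0 0], max=5
Drop 4: S rot1 at col 5 lands with bottom-row=0; cleared 0 line(s) (total 0); column heights now [3 5 5 3 0 3 2], max=5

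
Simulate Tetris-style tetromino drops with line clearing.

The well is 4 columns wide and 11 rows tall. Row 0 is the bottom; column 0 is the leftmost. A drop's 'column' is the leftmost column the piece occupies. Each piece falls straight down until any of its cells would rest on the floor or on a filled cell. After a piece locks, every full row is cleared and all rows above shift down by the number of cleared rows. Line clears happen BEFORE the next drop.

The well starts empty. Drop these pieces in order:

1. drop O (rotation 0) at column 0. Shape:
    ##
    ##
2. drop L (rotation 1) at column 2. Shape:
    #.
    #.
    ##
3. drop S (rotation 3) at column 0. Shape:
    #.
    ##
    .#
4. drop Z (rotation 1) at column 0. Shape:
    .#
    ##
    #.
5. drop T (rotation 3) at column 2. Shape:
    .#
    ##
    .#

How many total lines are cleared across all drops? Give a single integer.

Drop 1: O rot0 at col 0 lands with bottom-row=0; cleared 0 line(s) (total 0); column heights now [2 2 0 0], max=2
Drop 2: L rot1 at col 2 lands with bottom-row=0; cleared 1 line(s) (total 1); column heights now [1 1 2 0], max=2
Drop 3: S rot3 at col 0 lands with bottom-row=1; cleared 0 line(s) (total 1); column heights now [4 3 2 0], max=4
Drop 4: Z rot1 at col 0 lands with bottom-row=4; cleared 0 line(s) (total 1); column heights now [6 7 2 0], max=7
Drop 5: T rot3 at col 2 lands with bottom-row=1; cleared 1 line(s) (total 2); column heights now [5 6 2 3], max=6

Answer: 2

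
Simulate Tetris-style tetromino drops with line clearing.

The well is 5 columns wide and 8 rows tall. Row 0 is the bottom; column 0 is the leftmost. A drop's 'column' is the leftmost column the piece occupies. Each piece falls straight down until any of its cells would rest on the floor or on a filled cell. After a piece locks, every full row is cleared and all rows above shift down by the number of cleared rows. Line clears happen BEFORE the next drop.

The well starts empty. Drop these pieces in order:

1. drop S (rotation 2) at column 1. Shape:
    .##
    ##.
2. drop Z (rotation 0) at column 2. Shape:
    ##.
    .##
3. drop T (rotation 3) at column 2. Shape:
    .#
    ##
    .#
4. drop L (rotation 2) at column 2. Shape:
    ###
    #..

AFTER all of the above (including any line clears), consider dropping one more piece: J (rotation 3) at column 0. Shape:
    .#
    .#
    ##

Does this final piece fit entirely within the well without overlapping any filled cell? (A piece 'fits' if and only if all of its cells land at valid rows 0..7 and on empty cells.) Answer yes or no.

Drop 1: S rot2 at col 1 lands with bottom-row=0; cleared 0 line(s) (total 0); column heights now [0 1 2 2 0], max=2
Drop 2: Z rot0 at col 2 lands with bottom-row=2; cleared 0 line(s) (total 0); column heights now [0 1 4 4 3], max=4
Drop 3: T rot3 at col 2 lands with bottom-row=4; cleared 0 line(s) (total 0); column heights now [0 1 6 7 3], max=7
Drop 4: L rot2 at col 2 lands with bottom-row=6; cleared 0 line(s) (total 0); column heights now [0 1 8 8 8], max=8
Test piece J rot3 at col 0 (width 2): heights before test = [0 1 8 8 8]; fits = True

Answer: yes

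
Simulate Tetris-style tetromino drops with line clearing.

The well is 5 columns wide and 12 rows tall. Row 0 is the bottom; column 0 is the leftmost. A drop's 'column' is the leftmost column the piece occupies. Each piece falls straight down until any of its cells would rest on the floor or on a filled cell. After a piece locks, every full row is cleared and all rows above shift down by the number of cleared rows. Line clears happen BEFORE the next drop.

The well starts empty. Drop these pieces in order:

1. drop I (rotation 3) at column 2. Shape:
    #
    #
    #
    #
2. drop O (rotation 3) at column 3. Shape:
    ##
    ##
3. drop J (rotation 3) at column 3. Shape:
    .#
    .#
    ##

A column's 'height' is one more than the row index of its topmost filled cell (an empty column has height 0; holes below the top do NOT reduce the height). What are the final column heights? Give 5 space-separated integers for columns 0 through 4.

Answer: 0 0 4 3 5

Derivation:
Drop 1: I rot3 at col 2 lands with bottom-row=0; cleared 0 line(s) (total 0); column heights now [0 0 4 0 0], max=4
Drop 2: O rot3 at col 3 lands with bottom-row=0; cleared 0 line(s) (total 0); column heights now [0 0 4 2 2], max=4
Drop 3: J rot3 at col 3 lands with bottom-row=2; cleared 0 line(s) (total 0); column heights now [0 0 4 3 5], max=5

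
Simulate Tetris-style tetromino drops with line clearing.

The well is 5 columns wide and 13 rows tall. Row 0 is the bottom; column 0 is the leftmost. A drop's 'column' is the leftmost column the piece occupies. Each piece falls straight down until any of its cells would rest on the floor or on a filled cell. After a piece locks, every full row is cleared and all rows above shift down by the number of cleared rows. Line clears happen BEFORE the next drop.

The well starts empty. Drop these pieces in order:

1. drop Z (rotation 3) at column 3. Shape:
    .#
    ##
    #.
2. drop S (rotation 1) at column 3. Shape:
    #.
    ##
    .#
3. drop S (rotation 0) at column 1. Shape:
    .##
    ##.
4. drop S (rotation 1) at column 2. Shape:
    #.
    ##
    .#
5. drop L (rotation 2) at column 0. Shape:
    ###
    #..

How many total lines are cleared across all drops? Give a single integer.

Answer: 0

Derivation:
Drop 1: Z rot3 at col 3 lands with bottom-row=0; cleared 0 line(s) (total 0); column heights now [0 0 0 2 3], max=3
Drop 2: S rot1 at col 3 lands with bottom-row=3; cleared 0 line(s) (total 0); column heights now [0 0 0 6 5], max=6
Drop 3: S rot0 at col 1 lands with bottom-row=5; cleared 0 line(s) (total 0); column heights now [0 6 7 7 5], max=7
Drop 4: S rot1 at col 2 lands with bottom-row=7; cleared 0 line(s) (total 0); column heights now [0 6 10 9 5], max=10
Drop 5: L rot2 at col 0 lands with bottom-row=9; cleared 0 line(s) (total 0); column heights now [11 11 11 9 5], max=11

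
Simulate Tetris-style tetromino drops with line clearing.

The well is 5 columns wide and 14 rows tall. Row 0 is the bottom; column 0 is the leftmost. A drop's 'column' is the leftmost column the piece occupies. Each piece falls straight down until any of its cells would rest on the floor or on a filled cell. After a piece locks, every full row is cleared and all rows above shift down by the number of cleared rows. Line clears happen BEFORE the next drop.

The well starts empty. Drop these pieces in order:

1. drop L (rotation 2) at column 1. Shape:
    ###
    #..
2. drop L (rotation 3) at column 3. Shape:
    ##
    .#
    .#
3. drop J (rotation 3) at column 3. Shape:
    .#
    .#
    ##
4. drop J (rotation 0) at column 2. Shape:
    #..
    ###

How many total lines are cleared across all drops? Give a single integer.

Answer: 0

Derivation:
Drop 1: L rot2 at col 1 lands with bottom-row=0; cleared 0 line(s) (total 0); column heights now [0 2 2 2 0], max=2
Drop 2: L rot3 at col 3 lands with bottom-row=0; cleared 0 line(s) (total 0); column heights now [0 2 2 3 3], max=3
Drop 3: J rot3 at col 3 lands with bottom-row=3; cleared 0 line(s) (total 0); column heights now [0 2 2 4 6], max=6
Drop 4: J rot0 at col 2 lands with bottom-row=6; cleared 0 line(s) (total 0); column heights now [0 2 8 7 7], max=8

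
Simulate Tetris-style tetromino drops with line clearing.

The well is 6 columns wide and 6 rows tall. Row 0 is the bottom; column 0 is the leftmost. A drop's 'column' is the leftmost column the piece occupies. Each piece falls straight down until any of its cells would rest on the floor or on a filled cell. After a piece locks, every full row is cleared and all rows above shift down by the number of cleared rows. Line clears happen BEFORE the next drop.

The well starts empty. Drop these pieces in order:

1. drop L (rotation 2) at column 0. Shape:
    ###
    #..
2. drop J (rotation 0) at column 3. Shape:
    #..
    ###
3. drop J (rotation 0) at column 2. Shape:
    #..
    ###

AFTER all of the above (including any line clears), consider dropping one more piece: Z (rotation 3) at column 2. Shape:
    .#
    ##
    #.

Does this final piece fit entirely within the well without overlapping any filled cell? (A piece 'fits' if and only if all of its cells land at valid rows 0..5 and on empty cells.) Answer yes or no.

Drop 1: L rot2 at col 0 lands with bottom-row=0; cleared 0 line(s) (total 0); column heights now [2 2 2 0 0 0], max=2
Drop 2: J rot0 at col 3 lands with bottom-row=0; cleared 0 line(s) (total 0); column heights now [2 2 2 2 1 1], max=2
Drop 3: J rot0 at col 2 lands with bottom-row=2; cleared 0 line(s) (total 0); column heights now [2 2 4 3 3 1], max=4
Test piece Z rot3 at col 2 (width 2): heights before test = [2 2 4 3 3 1]; fits = False

Answer: no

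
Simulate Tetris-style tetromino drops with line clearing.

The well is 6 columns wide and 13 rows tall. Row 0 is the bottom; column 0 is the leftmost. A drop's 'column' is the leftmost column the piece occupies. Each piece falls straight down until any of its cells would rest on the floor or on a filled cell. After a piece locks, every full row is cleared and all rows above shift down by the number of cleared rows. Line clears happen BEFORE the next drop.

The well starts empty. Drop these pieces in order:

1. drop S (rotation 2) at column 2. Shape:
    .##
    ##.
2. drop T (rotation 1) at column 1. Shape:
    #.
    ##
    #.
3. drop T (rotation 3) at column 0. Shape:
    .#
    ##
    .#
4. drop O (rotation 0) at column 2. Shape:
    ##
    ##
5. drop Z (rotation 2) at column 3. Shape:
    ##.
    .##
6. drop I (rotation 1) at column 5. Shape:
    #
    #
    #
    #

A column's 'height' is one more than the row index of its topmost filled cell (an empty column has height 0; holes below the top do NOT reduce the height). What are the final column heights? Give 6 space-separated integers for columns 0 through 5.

Drop 1: S rot2 at col 2 lands with bottom-row=0; cleared 0 line(s) (total 0); column heights now [0 0 1 2 2 0], max=2
Drop 2: T rot1 at col 1 lands with bottom-row=0; cleared 0 line(s) (total 0); column heights now [0 3 2 2 2 0], max=3
Drop 3: T rot3 at col 0 lands with bottom-row=3; cleared 0 line(s) (total 0); column heights now [5 6 2 2 2 0], max=6
Drop 4: O rot0 at col 2 lands with bottom-row=2; cleared 0 line(s) (total 0); column heights now [5 6 4 4 2 0], max=6
Drop 5: Z rot2 at col 3 lands with bottom-row=3; cleared 0 line(s) (total 0); column heights now [5 6 4 5 5 4], max=6
Drop 6: I rot1 at col 5 lands with bottom-row=4; cleared 0 line(s) (total 0); column heights now [5 6 4 5 5 8], max=8

Answer: 5 6 4 5 5 8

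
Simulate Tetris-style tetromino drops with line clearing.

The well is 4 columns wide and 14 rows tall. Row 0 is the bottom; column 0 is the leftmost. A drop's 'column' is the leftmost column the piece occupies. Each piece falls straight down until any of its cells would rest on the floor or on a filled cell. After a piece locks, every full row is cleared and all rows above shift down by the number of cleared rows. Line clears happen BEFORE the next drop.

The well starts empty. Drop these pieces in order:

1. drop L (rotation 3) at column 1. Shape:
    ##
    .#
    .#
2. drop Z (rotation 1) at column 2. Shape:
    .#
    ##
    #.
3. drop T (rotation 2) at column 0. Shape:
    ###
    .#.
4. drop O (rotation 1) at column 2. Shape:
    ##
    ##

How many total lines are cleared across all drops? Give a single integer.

Drop 1: L rot3 at col 1 lands with bottom-row=0; cleared 0 line(s) (total 0); column heights now [0 3 3 0], max=3
Drop 2: Z rot1 at col 2 lands with bottom-row=3; cleared 0 line(s) (total 0); column heights now [0 3 5 6], max=6
Drop 3: T rot2 at col 0 lands with bottom-row=4; cleared 1 line(s) (total 1); column heights now [0 5 5 5], max=5
Drop 4: O rot1 at col 2 lands with bottom-row=5; cleared 0 line(s) (total 1); column heights now [0 5 7 7], max=7

Answer: 1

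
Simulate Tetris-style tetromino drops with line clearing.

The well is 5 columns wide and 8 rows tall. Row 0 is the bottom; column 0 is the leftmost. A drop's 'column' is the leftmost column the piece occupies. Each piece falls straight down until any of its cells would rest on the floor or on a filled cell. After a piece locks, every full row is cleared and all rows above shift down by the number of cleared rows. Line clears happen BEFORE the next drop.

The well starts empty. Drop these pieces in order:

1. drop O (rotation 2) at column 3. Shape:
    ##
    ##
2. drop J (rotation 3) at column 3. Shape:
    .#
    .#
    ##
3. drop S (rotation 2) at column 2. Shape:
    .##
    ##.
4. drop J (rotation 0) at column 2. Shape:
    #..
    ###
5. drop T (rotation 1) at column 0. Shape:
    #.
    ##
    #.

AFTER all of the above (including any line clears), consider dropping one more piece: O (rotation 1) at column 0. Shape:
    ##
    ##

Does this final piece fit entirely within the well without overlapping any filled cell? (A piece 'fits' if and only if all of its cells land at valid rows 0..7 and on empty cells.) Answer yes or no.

Answer: yes

Derivation:
Drop 1: O rot2 at col 3 lands with bottom-row=0; cleared 0 line(s) (total 0); column heights now [0 0 0 2 2], max=2
Drop 2: J rot3 at col 3 lands with bottom-row=2; cleared 0 line(s) (total 0); column heights now [0 0 0 3 5], max=5
Drop 3: S rot2 at col 2 lands with bottom-row=4; cleared 0 line(s) (total 0); column heights now [0 0 5 6 6], max=6
Drop 4: J rot0 at col 2 lands with bottom-row=6; cleared 0 line(s) (total 0); column heights now [0 0 8 7 7], max=8
Drop 5: T rot1 at col 0 lands with bottom-row=0; cleared 0 line(s) (total 0); column heights now [3 2 8 7 7], max=8
Test piece O rot1 at col 0 (width 2): heights before test = [3 2 8 7 7]; fits = True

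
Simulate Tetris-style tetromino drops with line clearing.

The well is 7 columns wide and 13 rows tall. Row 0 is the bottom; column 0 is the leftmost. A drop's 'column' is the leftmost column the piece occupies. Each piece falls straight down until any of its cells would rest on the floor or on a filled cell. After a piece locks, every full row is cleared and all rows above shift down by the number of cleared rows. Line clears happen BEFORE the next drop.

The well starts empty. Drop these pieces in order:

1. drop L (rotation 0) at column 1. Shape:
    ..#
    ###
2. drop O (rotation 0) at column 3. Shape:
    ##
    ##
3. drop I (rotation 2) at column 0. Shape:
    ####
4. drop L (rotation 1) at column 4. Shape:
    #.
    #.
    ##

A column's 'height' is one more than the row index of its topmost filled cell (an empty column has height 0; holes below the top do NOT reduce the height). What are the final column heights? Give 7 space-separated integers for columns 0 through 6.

Drop 1: L rot0 at col 1 lands with bottom-row=0; cleared 0 line(s) (total 0); column heights now [0 1 1 2 0 0 0], max=2
Drop 2: O rot0 at col 3 lands with bottom-row=2; cleared 0 line(s) (total 0); column heights now [0 1 1 4 4 0 0], max=4
Drop 3: I rot2 at col 0 lands with bottom-row=4; cleared 0 line(s) (total 0); column heights now [5 5 5 5 4 0 0], max=5
Drop 4: L rot1 at col 4 lands with bottom-row=4; cleared 0 line(s) (total 0); column heights now [5 5 5 5 7 5 0], max=7

Answer: 5 5 5 5 7 5 0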